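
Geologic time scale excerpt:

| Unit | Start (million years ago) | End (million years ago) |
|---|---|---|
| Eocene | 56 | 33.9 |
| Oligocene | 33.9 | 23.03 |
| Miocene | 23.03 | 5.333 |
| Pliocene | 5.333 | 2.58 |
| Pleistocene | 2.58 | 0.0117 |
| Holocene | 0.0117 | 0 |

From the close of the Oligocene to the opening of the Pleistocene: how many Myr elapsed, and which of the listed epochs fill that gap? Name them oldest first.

End of Oligocene = 23.03 Ma; start of Pleistocene = 2.58 Ma.
Gap = 23.03 − 2.58 = 20.45 Myr.
Epochs wholly inside 23.03–2.58 Ma: Miocene (23.03–5.333), Pliocene (5.333–2.58).

20.45 million years; Miocene, Pliocene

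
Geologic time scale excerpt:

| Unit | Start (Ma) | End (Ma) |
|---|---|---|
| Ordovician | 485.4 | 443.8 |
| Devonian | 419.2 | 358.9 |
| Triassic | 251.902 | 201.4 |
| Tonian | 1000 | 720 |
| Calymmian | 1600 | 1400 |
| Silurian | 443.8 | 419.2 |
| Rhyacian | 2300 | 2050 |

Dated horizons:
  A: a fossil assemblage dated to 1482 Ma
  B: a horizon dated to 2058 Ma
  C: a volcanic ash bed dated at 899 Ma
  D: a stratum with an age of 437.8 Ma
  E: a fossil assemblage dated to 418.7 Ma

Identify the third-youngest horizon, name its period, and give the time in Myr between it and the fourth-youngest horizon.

Smaller Ma means younger, so youngest first: E 418.7 < D 437.8 < C 899 < A 1482 < B 2058.
Counting 3 along gives C (899 Ma); the excerpt puts that inside the Tonian, 1000–720 Ma.
Next in line is A (1482 Ma), and 1482 − 899 = 583 Myr.

C, in the Tonian; 583 million years to A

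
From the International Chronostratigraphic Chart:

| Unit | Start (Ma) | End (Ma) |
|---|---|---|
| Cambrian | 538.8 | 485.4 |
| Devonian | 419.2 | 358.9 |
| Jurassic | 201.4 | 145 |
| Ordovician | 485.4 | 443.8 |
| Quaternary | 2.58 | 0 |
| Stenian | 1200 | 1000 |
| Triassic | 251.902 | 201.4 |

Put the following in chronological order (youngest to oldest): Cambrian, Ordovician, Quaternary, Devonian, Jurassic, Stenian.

The oldest of these is Stenian (starts 1200 Ma) and the youngest is Quaternary (ends 0 Ma).
In between, by decreasing start age: Cambrian (538.8), Ordovician (485.4), Devonian (419.2), Jurassic (201.4).
Listing youngest first means reversing that sequence.

Quaternary, Jurassic, Devonian, Ordovician, Cambrian, Stenian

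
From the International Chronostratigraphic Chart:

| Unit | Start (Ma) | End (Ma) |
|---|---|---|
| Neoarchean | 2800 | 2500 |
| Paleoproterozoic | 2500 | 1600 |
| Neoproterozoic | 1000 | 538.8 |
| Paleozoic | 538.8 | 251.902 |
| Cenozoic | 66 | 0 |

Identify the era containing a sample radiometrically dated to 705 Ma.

Neoproterozoic

705 Ma lies between 1000 and 538.8 Ma, so it falls in the Neoproterozoic.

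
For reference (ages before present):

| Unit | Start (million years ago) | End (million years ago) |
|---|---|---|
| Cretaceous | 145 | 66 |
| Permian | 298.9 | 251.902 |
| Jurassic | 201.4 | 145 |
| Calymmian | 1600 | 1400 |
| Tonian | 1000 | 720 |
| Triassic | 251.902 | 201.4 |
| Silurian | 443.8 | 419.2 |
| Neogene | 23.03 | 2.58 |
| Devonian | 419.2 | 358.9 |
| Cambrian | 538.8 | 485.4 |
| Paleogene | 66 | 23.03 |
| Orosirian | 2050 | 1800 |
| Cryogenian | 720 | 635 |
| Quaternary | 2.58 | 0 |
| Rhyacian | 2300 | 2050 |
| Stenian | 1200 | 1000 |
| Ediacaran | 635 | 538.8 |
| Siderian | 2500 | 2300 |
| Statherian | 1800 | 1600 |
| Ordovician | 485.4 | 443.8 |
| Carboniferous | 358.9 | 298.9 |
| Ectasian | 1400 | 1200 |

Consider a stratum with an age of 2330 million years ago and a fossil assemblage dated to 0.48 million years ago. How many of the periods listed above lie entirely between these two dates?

2330 Ma sits inside the Siderian (2500–2300) and 0.48 Ma inside the Quaternary (2.58–0); neither of those is wholly between the two dates.
The listed periods lying completely between them are Rhyacian, Orosirian, Statherian, Calymmian, Ectasian, Stenian, Tonian, Cryogenian, Ediacaran, Cambrian, Ordovician, Silurian, Devonian, Carboniferous, Permian, Triassic, Jurassic, Cretaceous, Paleogene, Neogene — 20 in all.

20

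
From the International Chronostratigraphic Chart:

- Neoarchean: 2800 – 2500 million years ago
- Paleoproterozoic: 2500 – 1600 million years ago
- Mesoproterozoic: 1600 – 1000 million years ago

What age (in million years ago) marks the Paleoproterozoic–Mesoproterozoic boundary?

The Paleoproterozoic ends and the Mesoproterozoic begins at 1600 million years ago.

1600 million years ago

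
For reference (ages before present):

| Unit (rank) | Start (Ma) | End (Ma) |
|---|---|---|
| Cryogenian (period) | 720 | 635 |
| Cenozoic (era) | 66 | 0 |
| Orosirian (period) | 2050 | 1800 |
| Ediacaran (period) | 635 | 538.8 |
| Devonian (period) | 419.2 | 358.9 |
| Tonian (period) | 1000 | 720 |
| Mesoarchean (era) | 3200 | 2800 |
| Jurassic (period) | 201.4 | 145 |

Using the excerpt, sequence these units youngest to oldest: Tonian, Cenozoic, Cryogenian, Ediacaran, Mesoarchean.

The oldest of these is Mesoarchean (starts 3200 Ma) and the youngest is Cenozoic (ends 0 Ma).
In between, by decreasing start age: Tonian (1000), Cryogenian (720), Ediacaran (635).
Listing youngest first means reversing that sequence.

Cenozoic → Ediacaran → Cryogenian → Tonian → Mesoarchean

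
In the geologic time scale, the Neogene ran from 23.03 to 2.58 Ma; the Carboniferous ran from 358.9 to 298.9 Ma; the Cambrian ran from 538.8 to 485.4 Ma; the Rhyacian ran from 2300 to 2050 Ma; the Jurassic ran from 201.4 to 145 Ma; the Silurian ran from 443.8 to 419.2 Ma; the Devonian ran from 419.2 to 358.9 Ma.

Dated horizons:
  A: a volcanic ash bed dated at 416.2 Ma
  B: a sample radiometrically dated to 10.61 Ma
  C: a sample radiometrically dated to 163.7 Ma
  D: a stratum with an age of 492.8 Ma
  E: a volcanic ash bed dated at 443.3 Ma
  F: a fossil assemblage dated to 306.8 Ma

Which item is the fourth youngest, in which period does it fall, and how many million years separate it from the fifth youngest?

A, in the Devonian; 27.1 million years to E

Smaller Ma means younger, so youngest first: B 10.61 < C 163.7 < F 306.8 < A 416.2 < E 443.3 < D 492.8.
Counting 4 along gives A (416.2 Ma); the excerpt puts that inside the Devonian, 419.2–358.9 Ma.
Next in line is E (443.3 Ma), and 443.3 − 416.2 = 27.1 Myr.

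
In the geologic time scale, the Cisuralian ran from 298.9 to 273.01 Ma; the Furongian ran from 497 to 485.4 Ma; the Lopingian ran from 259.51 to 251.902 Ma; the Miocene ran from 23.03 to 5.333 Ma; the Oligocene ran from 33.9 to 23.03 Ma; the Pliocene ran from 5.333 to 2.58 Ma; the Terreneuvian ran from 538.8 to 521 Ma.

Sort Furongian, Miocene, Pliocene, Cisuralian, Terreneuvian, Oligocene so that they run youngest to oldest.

Sorting by start age (ascending Ma, since larger Ma = older): Pliocene start 5.333, Miocene start 23.03, Oligocene start 33.9, Cisuralian start 298.9, Furongian start 497, Terreneuvian start 538.8.

Pliocene, Miocene, Oligocene, Cisuralian, Furongian, Terreneuvian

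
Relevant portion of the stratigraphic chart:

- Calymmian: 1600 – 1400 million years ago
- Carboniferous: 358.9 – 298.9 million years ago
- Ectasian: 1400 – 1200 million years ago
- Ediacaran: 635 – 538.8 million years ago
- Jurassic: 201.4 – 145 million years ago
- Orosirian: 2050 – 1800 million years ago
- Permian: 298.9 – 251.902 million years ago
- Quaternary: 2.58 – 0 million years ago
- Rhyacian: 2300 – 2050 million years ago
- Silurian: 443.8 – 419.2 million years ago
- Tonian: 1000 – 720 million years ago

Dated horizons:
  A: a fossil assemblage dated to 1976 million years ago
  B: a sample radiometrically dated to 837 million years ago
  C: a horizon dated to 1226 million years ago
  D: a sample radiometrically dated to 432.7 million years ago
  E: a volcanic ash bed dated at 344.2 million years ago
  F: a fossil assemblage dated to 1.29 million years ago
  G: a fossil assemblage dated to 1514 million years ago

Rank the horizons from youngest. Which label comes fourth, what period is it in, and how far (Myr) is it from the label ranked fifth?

Smaller Ma means younger, so youngest first: F 1.29 < E 344.2 < D 432.7 < B 837 < C 1226 < G 1514 < A 1976.
Counting 4 along gives B (837 Ma); the excerpt puts that inside the Tonian, 1000–720 Ma.
Next in line is C (1226 Ma), and 1226 − 837 = 389 Myr.

B, in the Tonian; 389 million years to C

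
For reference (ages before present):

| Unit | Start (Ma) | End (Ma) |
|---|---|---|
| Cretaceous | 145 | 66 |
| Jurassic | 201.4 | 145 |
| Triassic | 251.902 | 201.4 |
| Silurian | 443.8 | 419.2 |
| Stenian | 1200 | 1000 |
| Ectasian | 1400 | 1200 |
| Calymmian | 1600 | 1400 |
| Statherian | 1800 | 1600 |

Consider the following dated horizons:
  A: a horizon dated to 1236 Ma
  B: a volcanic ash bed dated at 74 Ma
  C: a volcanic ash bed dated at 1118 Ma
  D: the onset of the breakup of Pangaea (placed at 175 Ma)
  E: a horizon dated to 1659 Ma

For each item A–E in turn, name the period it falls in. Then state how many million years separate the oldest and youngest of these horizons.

A — Ectasian; B — Cretaceous; C — Stenian; D — Jurassic; E — Statherian; span 1585 million years

Match each age against the start–end ranges in the excerpt: A = 1236 Ma → Ectasian (1400–1200); B = 74 Ma → Cretaceous (145–66); C = 1118 Ma → Stenian (1200–1000); D = 175 Ma → Jurassic (201.4–145); E = 1659 Ma → Statherian (1800–1600).
The largest age is 1659 Ma and the smallest is 74 Ma; their difference is 1585 Myr.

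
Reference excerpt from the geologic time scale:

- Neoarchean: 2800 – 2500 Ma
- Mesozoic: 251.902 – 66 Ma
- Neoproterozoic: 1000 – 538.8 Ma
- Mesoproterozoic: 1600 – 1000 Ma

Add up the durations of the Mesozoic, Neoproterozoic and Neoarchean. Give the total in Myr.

Duration is start − end for each: (251.902 − 66) + (1000 − 538.8) + (2800 − 2500).
That is 185.902 + 461.2 + 300, which totals 947.102 million years.

947.102 million years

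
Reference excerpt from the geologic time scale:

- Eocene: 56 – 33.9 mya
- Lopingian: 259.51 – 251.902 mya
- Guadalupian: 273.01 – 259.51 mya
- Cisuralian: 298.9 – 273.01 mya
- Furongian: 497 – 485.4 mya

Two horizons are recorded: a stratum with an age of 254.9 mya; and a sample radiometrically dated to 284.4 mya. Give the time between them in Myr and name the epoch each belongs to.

29.5 million years apart; the first in the Lopingian, the second in the Cisuralian

Elapsed time: 284.4 − 254.9 = 29.5 Myr.
254.9 Ma lies within 259.51–251.902 Ma: Lopingian.
284.4 Ma lies within 298.9–273.01 Ma: Cisuralian.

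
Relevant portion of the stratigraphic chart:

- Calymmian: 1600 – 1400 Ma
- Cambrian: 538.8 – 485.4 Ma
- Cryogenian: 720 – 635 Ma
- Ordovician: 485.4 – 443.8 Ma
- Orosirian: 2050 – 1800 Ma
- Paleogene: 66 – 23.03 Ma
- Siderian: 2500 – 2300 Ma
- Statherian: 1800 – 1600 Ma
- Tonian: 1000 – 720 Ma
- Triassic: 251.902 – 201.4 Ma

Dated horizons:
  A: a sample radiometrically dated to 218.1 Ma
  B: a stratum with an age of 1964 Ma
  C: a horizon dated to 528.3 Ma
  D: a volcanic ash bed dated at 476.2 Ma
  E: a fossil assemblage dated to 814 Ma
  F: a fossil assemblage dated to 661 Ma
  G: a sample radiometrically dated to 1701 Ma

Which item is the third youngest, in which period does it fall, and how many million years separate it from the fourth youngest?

Sorted youngest-first by Ma: A (218.1), D (476.2), C (528.3), F (661), E (814), G (1701), B (1964).
The third youngest is C at 528.3 Ma, which lies in 538.8–485.4 Ma: the Cambrian.
The fourth youngest is F at 661 Ma; separation = |528.3 − 661| = 132.7 Myr.

C, in the Cambrian; 132.7 million years to F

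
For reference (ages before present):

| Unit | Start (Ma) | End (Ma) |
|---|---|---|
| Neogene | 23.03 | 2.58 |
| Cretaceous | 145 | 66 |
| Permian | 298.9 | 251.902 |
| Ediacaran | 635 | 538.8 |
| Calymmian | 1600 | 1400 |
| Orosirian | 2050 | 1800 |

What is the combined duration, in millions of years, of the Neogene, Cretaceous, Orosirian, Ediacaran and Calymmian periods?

645.65 million years

Duration is start − end for each: (23.03 − 2.58) + (145 − 66) + (2050 − 1800) + (635 − 538.8) + (1600 − 1400).
That is 20.45 + 79 + 250 + 96.2 + 200, which totals 645.65 million years.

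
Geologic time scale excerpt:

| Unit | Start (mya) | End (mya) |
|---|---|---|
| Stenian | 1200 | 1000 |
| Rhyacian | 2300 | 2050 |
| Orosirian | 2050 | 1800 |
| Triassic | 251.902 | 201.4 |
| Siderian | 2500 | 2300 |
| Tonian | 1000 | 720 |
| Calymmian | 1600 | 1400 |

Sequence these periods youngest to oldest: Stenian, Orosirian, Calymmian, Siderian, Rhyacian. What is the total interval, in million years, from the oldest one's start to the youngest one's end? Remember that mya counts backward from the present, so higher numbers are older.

Stenian → Calymmian → Orosirian → Rhyacian → Siderian; total span 1500 Myr

Start ages (Ma): Siderian 2500, Rhyacian 2300, Orosirian 2050, Calymmian 1600, Stenian 1200.
Ordered youngest to oldest: Stenian, Calymmian, Orosirian, Rhyacian, Siderian.
Span = 2500 − 1000 = 1500 Myr.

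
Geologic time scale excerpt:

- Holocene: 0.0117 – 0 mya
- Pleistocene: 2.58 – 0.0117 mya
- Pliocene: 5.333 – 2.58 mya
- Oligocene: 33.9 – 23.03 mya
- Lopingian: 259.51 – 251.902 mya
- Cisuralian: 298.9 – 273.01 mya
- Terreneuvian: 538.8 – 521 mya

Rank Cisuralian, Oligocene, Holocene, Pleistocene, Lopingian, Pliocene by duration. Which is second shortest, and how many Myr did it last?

Start − end for each: Cisuralian 298.9 − 273.01 = 25.89; Oligocene 33.9 − 23.03 = 10.87; Holocene 0.0117 − 0 = 0.0117; Pleistocene 2.58 − 0.0117 = 2.5683; Lopingian 259.51 − 251.902 = 7.608; Pliocene 5.333 − 2.58 = 2.753.
Ranking these from shortest: Holocene < Pleistocene < Pliocene < Lopingian < Oligocene < Cisuralian.
Position 2 in that ranking is Pleistocene, which lasted 2.5683 Myr.

Pleistocene, 2.5683 million years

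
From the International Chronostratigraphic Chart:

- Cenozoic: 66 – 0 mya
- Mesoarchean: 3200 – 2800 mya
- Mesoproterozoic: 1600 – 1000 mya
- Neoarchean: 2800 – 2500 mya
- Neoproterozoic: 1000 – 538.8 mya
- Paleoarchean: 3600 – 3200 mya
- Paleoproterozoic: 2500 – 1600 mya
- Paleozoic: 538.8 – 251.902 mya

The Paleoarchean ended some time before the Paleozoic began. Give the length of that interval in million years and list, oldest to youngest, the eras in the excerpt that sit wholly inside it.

2661.2 million years; Mesoarchean, Neoarchean, Paleoproterozoic, Mesoproterozoic, Neoproterozoic

The Paleoarchean closes at 3200 Ma and the Paleozoic opens at 538.8 Ma, so the interval is 3200 − 538.8 = 2661.2 Myr.
An era fits inside if it starts at or after 3200 Ma and ends at or before 538.8 Ma; oldest first that gives Mesoarchean, Neoarchean, Paleoproterozoic, Mesoproterozoic, Neoproterozoic.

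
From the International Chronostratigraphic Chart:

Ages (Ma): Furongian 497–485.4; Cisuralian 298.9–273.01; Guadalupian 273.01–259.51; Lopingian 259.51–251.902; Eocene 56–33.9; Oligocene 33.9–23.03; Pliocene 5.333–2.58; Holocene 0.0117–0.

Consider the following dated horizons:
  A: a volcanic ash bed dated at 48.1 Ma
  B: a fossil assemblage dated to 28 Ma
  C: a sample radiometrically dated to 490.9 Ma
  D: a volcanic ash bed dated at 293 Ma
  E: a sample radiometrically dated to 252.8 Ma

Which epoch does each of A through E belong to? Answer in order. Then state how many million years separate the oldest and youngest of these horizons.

Match each age against the start–end ranges in the excerpt: A = 48.1 Ma → Eocene (56–33.9); B = 28 Ma → Oligocene (33.9–23.03); C = 490.9 Ma → Furongian (497–485.4); D = 293 Ma → Cisuralian (298.9–273.01); E = 252.8 Ma → Lopingian (259.51–251.902).
The largest age is 490.9 Ma and the smallest is 28 Ma; their difference is 462.9 Myr.

A — Eocene; B — Oligocene; C — Furongian; D — Cisuralian; E — Lopingian; span 462.9 million years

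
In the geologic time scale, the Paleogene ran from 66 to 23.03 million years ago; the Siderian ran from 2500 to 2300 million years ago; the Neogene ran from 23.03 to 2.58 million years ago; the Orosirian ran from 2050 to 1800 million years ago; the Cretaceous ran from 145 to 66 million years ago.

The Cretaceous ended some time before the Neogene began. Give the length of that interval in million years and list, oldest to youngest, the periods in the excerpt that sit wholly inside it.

End of Cretaceous = 66 Ma; start of Neogene = 23.03 Ma.
Gap = 66 − 23.03 = 42.97 Myr.
Periods wholly inside 66–23.03 Ma: Paleogene (66–23.03).

42.97 million years; Paleogene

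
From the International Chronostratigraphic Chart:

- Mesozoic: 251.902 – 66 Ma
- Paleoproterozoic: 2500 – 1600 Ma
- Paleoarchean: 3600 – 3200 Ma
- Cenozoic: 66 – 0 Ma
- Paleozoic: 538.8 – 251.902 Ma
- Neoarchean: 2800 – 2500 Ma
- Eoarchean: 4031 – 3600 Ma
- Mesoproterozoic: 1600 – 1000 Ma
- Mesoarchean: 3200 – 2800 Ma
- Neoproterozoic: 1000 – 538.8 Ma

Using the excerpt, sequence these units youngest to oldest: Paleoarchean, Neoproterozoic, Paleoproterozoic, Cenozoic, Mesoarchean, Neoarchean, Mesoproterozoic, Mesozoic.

Sorting by start age (ascending Ma, since larger Ma = older): Cenozoic began 66, Mesozoic began 251.902, Neoproterozoic began 1000, Mesoproterozoic began 1600, Paleoproterozoic began 2500, Neoarchean began 2800, Mesoarchean began 3200, Paleoarchean began 3600.

Cenozoic → Mesozoic → Neoproterozoic → Mesoproterozoic → Paleoproterozoic → Neoarchean → Mesoarchean → Paleoarchean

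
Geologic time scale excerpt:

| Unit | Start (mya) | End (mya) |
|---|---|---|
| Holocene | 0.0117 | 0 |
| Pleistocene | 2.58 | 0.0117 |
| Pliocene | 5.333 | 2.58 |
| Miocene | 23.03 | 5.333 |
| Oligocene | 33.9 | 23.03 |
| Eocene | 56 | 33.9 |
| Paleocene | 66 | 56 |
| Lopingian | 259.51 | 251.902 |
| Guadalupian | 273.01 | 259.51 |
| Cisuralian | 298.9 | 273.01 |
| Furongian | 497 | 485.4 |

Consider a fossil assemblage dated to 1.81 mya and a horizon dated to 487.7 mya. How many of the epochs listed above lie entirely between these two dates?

The older date is 487.7 Ma and the younger is 1.81 Ma.
Epochs with start < 487.7 and end > 1.81 Ma: Cisuralian (298.9–273.01), Guadalupian (273.01–259.51), Lopingian (259.51–251.902), Paleocene (66–56), Eocene (56–33.9), Oligocene (33.9–23.03), Miocene (23.03–5.333), Pliocene (5.333–2.58).
That is 8 complete epochs.

8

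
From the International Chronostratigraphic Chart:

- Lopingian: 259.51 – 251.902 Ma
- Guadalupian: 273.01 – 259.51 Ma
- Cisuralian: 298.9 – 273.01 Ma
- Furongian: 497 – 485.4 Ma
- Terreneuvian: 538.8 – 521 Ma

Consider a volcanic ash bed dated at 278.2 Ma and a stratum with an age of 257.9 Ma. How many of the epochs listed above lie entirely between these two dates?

1

278.2 Ma sits inside the Cisuralian (298.9–273.01) and 257.9 Ma inside the Lopingian (259.51–251.902); neither of those is wholly between the two dates.
The listed epochs lying completely between them are Guadalupian — 1 in all.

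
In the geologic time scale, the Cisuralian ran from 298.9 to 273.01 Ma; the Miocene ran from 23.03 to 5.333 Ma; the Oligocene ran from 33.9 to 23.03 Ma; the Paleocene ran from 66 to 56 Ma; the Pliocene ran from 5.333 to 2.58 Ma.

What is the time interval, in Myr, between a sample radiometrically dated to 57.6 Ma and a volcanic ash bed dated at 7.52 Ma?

50.08 million years

57.6 − 7.52 = 50.08 million years.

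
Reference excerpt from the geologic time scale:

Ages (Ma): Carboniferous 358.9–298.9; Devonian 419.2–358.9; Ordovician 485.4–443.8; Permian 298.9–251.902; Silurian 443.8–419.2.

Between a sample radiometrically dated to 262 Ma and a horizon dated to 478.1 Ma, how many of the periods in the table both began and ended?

478.1 Ma sits inside the Ordovician (485.4–443.8) and 262 Ma inside the Permian (298.9–251.902); neither of those is wholly between the two dates.
The listed periods lying completely between them are Silurian, Devonian, Carboniferous — 3 in all.

3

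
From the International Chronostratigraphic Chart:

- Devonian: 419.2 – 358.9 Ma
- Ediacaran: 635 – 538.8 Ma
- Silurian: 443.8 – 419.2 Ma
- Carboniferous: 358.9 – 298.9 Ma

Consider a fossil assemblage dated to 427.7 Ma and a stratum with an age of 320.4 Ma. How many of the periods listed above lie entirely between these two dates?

427.7 Ma sits inside the Silurian (443.8–419.2) and 320.4 Ma inside the Carboniferous (358.9–298.9); neither of those is wholly between the two dates.
The listed periods lying completely between them are Devonian — 1 in all.

1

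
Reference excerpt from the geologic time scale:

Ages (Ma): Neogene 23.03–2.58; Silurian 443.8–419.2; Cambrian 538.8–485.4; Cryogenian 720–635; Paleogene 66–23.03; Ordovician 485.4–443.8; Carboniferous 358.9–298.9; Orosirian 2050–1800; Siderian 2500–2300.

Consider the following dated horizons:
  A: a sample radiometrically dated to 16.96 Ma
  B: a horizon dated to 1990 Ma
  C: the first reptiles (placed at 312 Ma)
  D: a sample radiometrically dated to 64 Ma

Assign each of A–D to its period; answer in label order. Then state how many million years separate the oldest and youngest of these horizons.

A: 16.96 Ma lies in 23.03–2.58 Ma, so Neogene.
B: 1990 Ma lies in 2050–1800 Ma, so Orosirian.
C: 312 Ma lies in 358.9–298.9 Ma, so Carboniferous.
D: 64 Ma lies in 66–23.03 Ma, so Paleogene.
Oldest = 1990 Ma, youngest = 16.96 Ma → span 1973.04 Myr.

A — Neogene; B — Orosirian; C — Carboniferous; D — Paleogene; span 1973.04 million years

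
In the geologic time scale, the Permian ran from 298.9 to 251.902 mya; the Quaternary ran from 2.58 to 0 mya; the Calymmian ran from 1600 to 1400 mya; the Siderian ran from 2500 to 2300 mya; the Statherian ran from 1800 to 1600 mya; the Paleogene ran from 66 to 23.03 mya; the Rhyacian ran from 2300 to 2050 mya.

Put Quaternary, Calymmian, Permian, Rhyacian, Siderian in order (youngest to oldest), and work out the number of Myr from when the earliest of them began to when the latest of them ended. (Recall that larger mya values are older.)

Quaternary → Permian → Calymmian → Rhyacian → Siderian; total span 2500 Myr

From the excerpt: Quaternary 2.58–0; Calymmian 1600–1400; Permian 298.9–251.902; Rhyacian 2300–2050; Siderian 2500–2300 (Ma).
Larger Ma is earlier, so the oldest is Siderian and the youngest is Quaternary; youngest to oldest: Quaternary, Permian, Calymmian, Rhyacian, Siderian.
Oldest start 2500 minus youngest end 0 gives 2500 Myr overall.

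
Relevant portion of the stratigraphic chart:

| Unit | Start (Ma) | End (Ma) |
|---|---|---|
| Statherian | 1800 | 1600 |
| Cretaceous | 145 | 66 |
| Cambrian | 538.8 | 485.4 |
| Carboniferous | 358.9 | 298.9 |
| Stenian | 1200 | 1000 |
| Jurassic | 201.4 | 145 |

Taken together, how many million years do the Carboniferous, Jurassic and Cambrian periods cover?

Each duration: Carboniferous = 60; Jurassic = 56.4; Cambrian = 53.4.
Sum: 60 + 56.4 + 53.4 = 169.8 Myr.

169.8 million years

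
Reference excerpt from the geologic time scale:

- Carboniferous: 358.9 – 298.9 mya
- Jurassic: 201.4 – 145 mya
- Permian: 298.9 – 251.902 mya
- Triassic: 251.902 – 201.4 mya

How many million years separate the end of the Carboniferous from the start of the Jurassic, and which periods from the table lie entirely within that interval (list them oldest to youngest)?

97.5 million years; Permian, Triassic

The Carboniferous closes at 298.9 Ma and the Jurassic opens at 201.4 Ma, so the interval is 298.9 − 201.4 = 97.5 Myr.
A period fits inside if it starts at or after 298.9 Ma and ends at or before 201.4 Ma; oldest first that gives Permian, Triassic.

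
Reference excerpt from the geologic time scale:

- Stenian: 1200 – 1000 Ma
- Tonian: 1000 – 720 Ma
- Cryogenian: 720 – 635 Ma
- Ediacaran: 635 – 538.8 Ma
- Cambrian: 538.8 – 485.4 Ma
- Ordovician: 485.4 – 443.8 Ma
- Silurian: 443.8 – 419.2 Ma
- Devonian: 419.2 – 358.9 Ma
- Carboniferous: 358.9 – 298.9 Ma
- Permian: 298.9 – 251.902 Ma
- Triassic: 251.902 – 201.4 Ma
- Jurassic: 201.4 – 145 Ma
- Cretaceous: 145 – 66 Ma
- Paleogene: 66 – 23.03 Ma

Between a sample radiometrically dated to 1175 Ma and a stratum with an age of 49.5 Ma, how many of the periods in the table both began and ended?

The older date is 1175 Ma and the younger is 49.5 Ma.
Periods with start < 1175 and end > 49.5 Ma: Tonian (1000–720), Cryogenian (720–635), Ediacaran (635–538.8), Cambrian (538.8–485.4), Ordovician (485.4–443.8), Silurian (443.8–419.2), Devonian (419.2–358.9), Carboniferous (358.9–298.9), Permian (298.9–251.902), Triassic (251.902–201.4), Jurassic (201.4–145), Cretaceous (145–66).
That is 12 complete periods.

12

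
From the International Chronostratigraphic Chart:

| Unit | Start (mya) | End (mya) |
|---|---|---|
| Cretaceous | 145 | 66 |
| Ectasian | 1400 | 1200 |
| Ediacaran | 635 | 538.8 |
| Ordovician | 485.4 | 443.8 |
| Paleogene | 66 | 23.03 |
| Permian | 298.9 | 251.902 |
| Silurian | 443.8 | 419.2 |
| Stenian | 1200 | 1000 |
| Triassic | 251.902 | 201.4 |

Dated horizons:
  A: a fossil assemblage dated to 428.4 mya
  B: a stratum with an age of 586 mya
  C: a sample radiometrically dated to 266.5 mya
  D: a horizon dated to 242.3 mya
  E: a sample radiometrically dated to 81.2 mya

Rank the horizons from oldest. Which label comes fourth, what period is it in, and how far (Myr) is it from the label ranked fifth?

Sorted oldest-first by Ma: B (586), A (428.4), C (266.5), D (242.3), E (81.2).
The fourth oldest is D at 242.3 Ma, which lies in 251.902–201.4 Ma: the Triassic.
The fifth oldest is E at 81.2 Ma; separation = |242.3 − 81.2| = 161.1 Myr.

D, in the Triassic; 161.1 million years to E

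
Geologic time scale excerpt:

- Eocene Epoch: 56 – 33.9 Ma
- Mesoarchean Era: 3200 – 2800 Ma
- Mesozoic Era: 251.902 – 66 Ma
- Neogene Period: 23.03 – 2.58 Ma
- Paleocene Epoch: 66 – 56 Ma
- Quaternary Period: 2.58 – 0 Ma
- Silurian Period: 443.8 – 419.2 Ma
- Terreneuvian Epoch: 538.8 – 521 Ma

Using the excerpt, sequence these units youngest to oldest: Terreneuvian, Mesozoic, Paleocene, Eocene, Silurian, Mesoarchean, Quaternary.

The oldest of these is Mesoarchean (starts 3200 Ma) and the youngest is Quaternary (ends 0 Ma).
In between, by decreasing start age: Terreneuvian (538.8), Silurian (443.8), Mesozoic (251.902), Paleocene (66), Eocene (56).
Listing youngest first means reversing that sequence.

Quaternary, then Eocene, then Paleocene, then Mesozoic, then Silurian, then Terreneuvian, then Mesoarchean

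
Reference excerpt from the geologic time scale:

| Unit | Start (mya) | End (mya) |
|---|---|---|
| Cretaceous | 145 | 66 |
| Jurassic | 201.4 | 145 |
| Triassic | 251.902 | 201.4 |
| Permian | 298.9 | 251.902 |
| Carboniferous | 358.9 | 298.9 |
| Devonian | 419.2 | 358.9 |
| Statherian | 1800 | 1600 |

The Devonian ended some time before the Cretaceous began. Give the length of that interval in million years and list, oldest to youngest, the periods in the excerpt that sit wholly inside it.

The Devonian closes at 358.9 Ma and the Cretaceous opens at 145 Ma, so the interval is 358.9 − 145 = 213.9 Myr.
A period fits inside if it starts at or after 358.9 Ma and ends at or before 145 Ma; oldest first that gives Carboniferous, Permian, Triassic, Jurassic.

213.9 million years; Carboniferous, Permian, Triassic, Jurassic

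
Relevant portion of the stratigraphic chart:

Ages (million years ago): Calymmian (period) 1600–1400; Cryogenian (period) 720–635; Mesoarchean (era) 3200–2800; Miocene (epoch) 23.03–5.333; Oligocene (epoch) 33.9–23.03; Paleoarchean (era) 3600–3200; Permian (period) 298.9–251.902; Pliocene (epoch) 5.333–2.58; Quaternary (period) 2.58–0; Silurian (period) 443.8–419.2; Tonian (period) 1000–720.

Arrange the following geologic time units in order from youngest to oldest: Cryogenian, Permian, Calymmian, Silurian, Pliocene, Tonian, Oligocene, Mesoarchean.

Pliocene → Oligocene → Permian → Silurian → Cryogenian → Tonian → Calymmian → Mesoarchean

Read off each span (Ma): Cryogenian 720–635; Permian 298.9–251.902; Calymmian 1600–1400; Silurian 443.8–419.2; Pliocene 5.333–2.58; Tonian 1000–720; Oligocene 33.9–23.03; Mesoarchean 3200–2800.
Larger Ma is older, so oldest→youngest is Mesoarchean, Calymmian, Tonian, Cryogenian, Silurian, Permian, Oligocene, Pliocene; reverse it for youngest→oldest.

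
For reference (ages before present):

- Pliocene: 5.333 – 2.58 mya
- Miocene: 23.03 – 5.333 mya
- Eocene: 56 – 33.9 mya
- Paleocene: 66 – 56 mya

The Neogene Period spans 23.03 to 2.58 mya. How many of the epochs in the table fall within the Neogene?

2

Epochs inside 23.03–2.58 Ma: Miocene, Pliocene — 2 in total.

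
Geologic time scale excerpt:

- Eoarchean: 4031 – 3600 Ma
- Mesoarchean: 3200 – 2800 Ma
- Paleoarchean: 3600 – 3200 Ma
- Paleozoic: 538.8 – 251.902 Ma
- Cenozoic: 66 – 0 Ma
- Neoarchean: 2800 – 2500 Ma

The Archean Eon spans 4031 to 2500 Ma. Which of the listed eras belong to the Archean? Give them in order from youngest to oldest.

Neoarchean, Mesoarchean, Paleoarchean, Eoarchean

Eras with both bounds inside 4031–2500 Ma: Neoarchean (2800–2500), Mesoarchean (3200–2800), Paleoarchean (3600–3200), Eoarchean (4031–3600).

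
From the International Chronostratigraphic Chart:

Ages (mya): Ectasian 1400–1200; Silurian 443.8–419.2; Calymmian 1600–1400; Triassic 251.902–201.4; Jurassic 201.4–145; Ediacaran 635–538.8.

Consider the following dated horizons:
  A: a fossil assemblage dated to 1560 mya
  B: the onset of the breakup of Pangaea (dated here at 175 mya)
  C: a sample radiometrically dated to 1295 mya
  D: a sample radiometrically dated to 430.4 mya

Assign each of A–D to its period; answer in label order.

A — Calymmian; B — Jurassic; C — Ectasian; D — Silurian

A: 1560 Ma lies in 1600–1400 Ma, so Calymmian.
B: 175 Ma lies in 201.4–145 Ma, so Jurassic.
C: 1295 Ma lies in 1400–1200 Ma, so Ectasian.
D: 430.4 Ma lies in 443.8–419.2 Ma, so Silurian.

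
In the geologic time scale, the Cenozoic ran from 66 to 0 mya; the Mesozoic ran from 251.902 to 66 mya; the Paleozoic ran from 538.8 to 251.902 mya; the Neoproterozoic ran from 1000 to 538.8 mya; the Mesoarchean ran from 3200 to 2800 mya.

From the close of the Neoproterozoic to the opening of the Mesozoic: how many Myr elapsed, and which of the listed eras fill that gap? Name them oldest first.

286.898 million years; Paleozoic

End of Neoproterozoic = 538.8 Ma; start of Mesozoic = 251.902 Ma.
Gap = 538.8 − 251.902 = 286.898 Myr.
Eras wholly inside 538.8–251.902 Ma: Paleozoic (538.8–251.902).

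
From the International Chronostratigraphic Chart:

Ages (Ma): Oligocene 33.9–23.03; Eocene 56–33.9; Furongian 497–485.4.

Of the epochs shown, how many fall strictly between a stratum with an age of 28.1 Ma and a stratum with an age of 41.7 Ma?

The older date is 41.7 Ma and the younger is 28.1 Ma.
No epoch both begins after 41.7 Ma and ends before 28.1 Ma, so the count is 0.

0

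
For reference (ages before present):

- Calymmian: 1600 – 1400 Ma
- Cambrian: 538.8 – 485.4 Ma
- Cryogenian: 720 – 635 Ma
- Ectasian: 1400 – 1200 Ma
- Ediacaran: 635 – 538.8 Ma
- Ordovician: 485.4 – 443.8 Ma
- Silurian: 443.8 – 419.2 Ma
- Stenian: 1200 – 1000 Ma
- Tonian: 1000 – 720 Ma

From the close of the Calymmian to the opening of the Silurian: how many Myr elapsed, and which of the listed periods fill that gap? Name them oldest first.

End of Calymmian = 1400 Ma; start of Silurian = 443.8 Ma.
Gap = 1400 − 443.8 = 956.2 Myr.
Periods wholly inside 1400–443.8 Ma: Ectasian (1400–1200), Stenian (1200–1000), Tonian (1000–720), Cryogenian (720–635), Ediacaran (635–538.8), Cambrian (538.8–485.4), Ordovician (485.4–443.8).

956.2 million years; Ectasian, Stenian, Tonian, Cryogenian, Ediacaran, Cambrian, Ordovician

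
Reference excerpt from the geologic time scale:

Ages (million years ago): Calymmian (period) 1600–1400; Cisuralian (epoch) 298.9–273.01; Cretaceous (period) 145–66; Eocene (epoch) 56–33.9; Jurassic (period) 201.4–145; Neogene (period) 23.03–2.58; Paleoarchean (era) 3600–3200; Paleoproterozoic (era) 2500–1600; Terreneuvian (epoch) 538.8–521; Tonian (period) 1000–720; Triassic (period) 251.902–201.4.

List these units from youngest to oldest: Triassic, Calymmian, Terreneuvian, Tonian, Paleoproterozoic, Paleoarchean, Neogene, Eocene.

Sorting by start age (ascending Ma, since larger Ma = older): Neogene began 23.03, Eocene began 56, Triassic began 251.902, Terreneuvian began 538.8, Tonian began 1000, Calymmian began 1600, Paleoproterozoic began 2500, Paleoarchean began 3600.

Neogene → Eocene → Triassic → Terreneuvian → Tonian → Calymmian → Paleoproterozoic → Paleoarchean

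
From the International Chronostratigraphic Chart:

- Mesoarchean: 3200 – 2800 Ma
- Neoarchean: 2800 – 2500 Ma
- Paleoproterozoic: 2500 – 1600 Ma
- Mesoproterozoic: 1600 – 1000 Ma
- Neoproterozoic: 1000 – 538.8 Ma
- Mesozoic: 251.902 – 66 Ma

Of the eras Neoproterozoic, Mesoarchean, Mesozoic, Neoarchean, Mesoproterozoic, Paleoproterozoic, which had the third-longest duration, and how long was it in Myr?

Start − end for each: Neoproterozoic 1000 − 538.8 = 461.2; Mesoarchean 3200 − 2800 = 400; Mesozoic 251.902 − 66 = 185.902; Neoarchean 2800 − 2500 = 300; Mesoproterozoic 1600 − 1000 = 600; Paleoproterozoic 2500 − 1600 = 900.
Ranking these from longest: Paleoproterozoic > Mesoproterozoic > Neoproterozoic > Mesoarchean > Neoarchean > Mesozoic.
Position 3 in that ranking is Neoproterozoic, which lasted 461.2 Myr.

Neoproterozoic, 461.2 million years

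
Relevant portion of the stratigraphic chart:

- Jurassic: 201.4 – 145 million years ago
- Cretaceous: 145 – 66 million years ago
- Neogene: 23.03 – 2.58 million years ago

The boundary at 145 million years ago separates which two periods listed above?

The Jurassic ends at 145 million years ago and the Cretaceous begins at 145 million years ago, so they share that boundary.

Jurassic and Cretaceous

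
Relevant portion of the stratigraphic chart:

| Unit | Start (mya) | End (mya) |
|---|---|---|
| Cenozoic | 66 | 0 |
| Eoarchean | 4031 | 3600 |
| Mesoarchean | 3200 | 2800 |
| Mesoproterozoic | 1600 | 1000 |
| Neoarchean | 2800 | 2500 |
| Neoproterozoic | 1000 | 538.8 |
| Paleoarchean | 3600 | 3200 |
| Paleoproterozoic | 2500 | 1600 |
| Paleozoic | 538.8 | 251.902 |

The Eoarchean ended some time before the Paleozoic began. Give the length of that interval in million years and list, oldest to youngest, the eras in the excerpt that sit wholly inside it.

3061.2 million years; Paleoarchean, Mesoarchean, Neoarchean, Paleoproterozoic, Mesoproterozoic, Neoproterozoic

End of Eoarchean = 3600 Ma; start of Paleozoic = 538.8 Ma.
Gap = 3600 − 538.8 = 3061.2 Myr.
Eras wholly inside 3600–538.8 Ma: Paleoarchean (3600–3200), Mesoarchean (3200–2800), Neoarchean (2800–2500), Paleoproterozoic (2500–1600), Mesoproterozoic (1600–1000), Neoproterozoic (1000–538.8).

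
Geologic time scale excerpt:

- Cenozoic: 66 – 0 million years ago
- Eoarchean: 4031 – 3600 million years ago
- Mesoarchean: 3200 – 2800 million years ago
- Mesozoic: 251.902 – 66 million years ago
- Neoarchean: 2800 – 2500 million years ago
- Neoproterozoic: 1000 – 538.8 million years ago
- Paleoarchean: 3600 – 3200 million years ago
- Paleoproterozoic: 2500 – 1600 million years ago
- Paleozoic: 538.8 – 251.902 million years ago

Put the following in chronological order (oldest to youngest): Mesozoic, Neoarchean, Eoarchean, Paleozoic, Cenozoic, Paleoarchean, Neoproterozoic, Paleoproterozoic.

Eoarchean, then Paleoarchean, then Neoarchean, then Paleoproterozoic, then Neoproterozoic, then Paleozoic, then Mesozoic, then Cenozoic

Sorting by start age (descending Ma, since larger Ma = older): Eoarchean start 4031, Paleoarchean start 3600, Neoarchean start 2800, Paleoproterozoic start 2500, Neoproterozoic start 1000, Paleozoic start 538.8, Mesozoic start 251.902, Cenozoic start 66.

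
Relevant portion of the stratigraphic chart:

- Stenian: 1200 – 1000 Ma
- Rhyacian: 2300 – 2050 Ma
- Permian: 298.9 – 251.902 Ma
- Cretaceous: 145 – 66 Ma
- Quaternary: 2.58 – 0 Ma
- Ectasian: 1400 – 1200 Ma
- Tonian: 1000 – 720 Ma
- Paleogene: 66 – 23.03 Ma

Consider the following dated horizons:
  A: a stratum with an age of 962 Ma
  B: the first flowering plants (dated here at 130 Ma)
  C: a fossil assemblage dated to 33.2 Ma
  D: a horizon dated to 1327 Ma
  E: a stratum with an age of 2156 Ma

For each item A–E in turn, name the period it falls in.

A — Tonian; B — Cretaceous; C — Paleogene; D — Ectasian; E — Rhyacian

Match each age against the start–end ranges in the excerpt: A = 962 Ma → Tonian (1000–720); B = 130 Ma → Cretaceous (145–66); C = 33.2 Ma → Paleogene (66–23.03); D = 1327 Ma → Ectasian (1400–1200); E = 2156 Ma → Rhyacian (2300–2050).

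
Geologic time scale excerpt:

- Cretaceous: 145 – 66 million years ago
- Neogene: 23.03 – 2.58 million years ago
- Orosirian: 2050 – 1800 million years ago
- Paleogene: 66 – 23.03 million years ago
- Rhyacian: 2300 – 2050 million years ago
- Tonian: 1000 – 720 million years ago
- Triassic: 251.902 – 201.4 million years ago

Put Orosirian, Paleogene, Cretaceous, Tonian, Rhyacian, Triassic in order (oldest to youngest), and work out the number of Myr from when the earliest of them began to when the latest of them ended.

From the excerpt: Orosirian 2050–1800; Paleogene 66–23.03; Cretaceous 145–66; Tonian 1000–720; Rhyacian 2300–2050; Triassic 251.902–201.4 (Ma).
Larger Ma is earlier, so the oldest is Rhyacian and the youngest is Paleogene; oldest to youngest: Rhyacian, Orosirian, Tonian, Triassic, Cretaceous, Paleogene.
Oldest start 2300 minus youngest end 23.03 gives 2276.97 Myr overall.

Rhyacian → Orosirian → Tonian → Triassic → Cretaceous → Paleogene; total span 2276.97 Myr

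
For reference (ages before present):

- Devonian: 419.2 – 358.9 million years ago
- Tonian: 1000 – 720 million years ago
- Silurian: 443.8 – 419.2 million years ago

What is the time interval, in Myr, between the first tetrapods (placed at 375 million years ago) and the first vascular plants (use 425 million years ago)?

50 million years

425 − 375 = 50 million years.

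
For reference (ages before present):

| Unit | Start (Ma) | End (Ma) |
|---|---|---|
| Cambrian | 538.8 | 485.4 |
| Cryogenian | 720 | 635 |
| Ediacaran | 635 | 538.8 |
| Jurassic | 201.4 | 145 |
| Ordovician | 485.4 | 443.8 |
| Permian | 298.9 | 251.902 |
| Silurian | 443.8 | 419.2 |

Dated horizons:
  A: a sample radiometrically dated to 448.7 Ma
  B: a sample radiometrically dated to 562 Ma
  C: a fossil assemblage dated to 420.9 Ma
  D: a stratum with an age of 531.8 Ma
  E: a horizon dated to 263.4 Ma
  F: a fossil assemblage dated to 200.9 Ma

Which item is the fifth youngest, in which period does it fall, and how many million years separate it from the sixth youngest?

D, in the Cambrian; 30.2 million years to B

Smaller Ma means younger, so youngest first: F 200.9 < E 263.4 < C 420.9 < A 448.7 < D 531.8 < B 562.
Counting 5 along gives D (531.8 Ma); the excerpt puts that inside the Cambrian, 538.8–485.4 Ma.
Next in line is B (562 Ma), and 562 − 531.8 = 30.2 Myr.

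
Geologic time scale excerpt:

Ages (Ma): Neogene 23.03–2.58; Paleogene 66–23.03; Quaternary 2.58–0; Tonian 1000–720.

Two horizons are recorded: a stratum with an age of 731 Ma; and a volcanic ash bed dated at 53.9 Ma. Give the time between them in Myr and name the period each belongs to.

677.1 million years apart; the first in the Tonian, the second in the Paleogene

Elapsed time: 731 − 53.9 = 677.1 Myr.
731 Ma lies within 1000–720 Ma: Tonian.
53.9 Ma lies within 66–23.03 Ma: Paleogene.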